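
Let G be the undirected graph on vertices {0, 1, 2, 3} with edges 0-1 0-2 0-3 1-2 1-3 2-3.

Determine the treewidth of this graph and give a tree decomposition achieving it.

With just one bag of size 4, the width is 4 − 1 = 3, so tw(G) ≤ 3. For the lower bound, the 4 vertices {0, 1, 2, 3} are pairwise adjacent, and any tree decomposition puts a clique entirely inside one bag — forcing width ≥ 3. The upper and lower bounds meet at 3, so that is the treewidth.

Treewidth 3.
One such decomposition:
Bags: B1 = {0, 1, 2, 3}
Tree: (single bag)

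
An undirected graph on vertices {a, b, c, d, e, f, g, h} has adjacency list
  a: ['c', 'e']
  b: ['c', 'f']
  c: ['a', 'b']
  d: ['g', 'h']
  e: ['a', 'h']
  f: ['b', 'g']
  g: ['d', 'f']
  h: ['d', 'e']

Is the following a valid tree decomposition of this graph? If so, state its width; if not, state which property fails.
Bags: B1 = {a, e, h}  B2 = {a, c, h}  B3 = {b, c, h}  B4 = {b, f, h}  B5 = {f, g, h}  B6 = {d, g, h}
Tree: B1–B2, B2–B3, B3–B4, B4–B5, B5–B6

Yes; width 2.

Vertex coverage: the bags together contain {a, b, c, d, e, f, g, h}, the full vertex set. Edge coverage: each edge of G has both endpoints in at least one bag. Running intersection: for every vertex, the bags containing it form a connected subtree. All three properties hold, so this is a valid tree decomposition of width max|bag| − 1 = 2, and hence tw(G) ≤ 2.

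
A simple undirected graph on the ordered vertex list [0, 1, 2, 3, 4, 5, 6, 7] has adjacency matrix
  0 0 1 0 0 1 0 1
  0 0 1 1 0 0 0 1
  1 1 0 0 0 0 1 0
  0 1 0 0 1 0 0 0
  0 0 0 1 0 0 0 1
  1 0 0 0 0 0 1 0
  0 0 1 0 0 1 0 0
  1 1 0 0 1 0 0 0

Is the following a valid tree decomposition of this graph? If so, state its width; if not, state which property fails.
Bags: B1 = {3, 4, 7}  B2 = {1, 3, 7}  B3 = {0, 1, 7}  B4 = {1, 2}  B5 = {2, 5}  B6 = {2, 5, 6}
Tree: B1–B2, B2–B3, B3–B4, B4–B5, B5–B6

No — edge (0,2) lies in no bag.

A tree decomposition must satisfy three properties: every vertex lies in some bag; for every edge, both endpoints lie together in some bag; and for every vertex, the bags containing it form a connected subtree. Here edge (0,2) lies in no bag, so the decomposition is invalid.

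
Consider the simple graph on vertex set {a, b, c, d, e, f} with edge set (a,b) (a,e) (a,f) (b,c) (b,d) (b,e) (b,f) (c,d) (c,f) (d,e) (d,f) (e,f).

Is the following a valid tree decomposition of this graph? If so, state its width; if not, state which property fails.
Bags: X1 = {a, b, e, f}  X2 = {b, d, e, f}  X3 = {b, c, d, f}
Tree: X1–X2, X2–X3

Yes; width 3.

Vertex coverage: the bags together contain {a, b, c, d, e, f}, the full vertex set. Edge coverage: each edge of G has both endpoints in at least one bag. Running intersection: for every vertex, the bags containing it form a connected subtree. All three properties hold, so this is a valid tree decomposition of width max|bag| − 1 = 3, and hence tw(G) ≤ 3.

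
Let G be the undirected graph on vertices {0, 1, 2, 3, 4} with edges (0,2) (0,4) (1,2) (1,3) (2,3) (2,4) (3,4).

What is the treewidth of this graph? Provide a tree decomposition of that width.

Treewidth 2.
One such decomposition:
Bags: B1 = {0, 2, 4}  B2 = {2, 3, 4}  B3 = {1, 2, 3}
Tree: B1–B2, B2–B3

Every bag has size at most 3, so the width is 3 − 1 = 2 and tw(G) ≤ 2. For the lower bound, the 3 vertices {0, 2, 4} are pairwise adjacent, and any tree decomposition puts a clique entirely inside one bag — forcing width ≥ 2. Combining the bounds, tw(G) = 2.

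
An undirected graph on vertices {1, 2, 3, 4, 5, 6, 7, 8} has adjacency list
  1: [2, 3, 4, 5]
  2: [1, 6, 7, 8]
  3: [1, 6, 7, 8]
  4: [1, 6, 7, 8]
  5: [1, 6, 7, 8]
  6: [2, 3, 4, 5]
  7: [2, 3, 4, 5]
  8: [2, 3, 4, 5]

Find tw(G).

A width-4 tree decomposition is:
Bags: B1 = {1, 5, 6, 7, 8}  B2 = {1, 4, 6, 7, 8}  B3 = {1, 2, 6, 7, 8}  B4 = {1, 3, 6, 7, 8}
Tree: B1–B2, B2–B3, B3–B4
Every bag has size at most 5, so the width is 5 − 1 = 4 and tw(G) ≤ 4. For the lower bound: the 5 vertex sets {5,7}, {1,4}, {2,8}, {6}, {3} are disjoint, each induces a connected subgraph, and every pair is joined by at least one edge of G. Contracting each set to a single vertex therefore yields K_{5} as a minor, and since treewidth is minor-monotone, tw(G) ≥ tw(K_{5}) = 4. Therefore the treewidth is 4.

4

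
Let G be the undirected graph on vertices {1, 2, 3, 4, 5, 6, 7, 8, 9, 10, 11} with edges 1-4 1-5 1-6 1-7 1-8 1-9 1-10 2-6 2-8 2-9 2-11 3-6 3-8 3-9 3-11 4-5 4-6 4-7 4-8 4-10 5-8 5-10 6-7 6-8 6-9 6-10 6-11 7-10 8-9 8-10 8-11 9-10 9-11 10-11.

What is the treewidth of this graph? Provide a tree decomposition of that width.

Each bag holds 5 vertices, so the decomposition has width 4, which upper-bounds the treewidth. For the lower bound, the 5 vertices {1, 4, 5, 8, 10} are pairwise adjacent, and any tree decomposition puts a clique entirely inside one bag — forcing width ≥ 4. Therefore the treewidth is 4.

Treewidth 4.
One optimal decomposition is:
Bags: B1 = {1, 4, 6, 8, 10}  B2 = {1, 6, 8, 9, 10}  B3 = {6, 8, 9, 10, 11}  B4 = {2, 6, 8, 9, 11}  B5 = {1, 4, 6, 7, 10}  B6 = {1, 4, 5, 8, 10}  B7 = {3, 6, 8, 9, 11}
Tree: B1–B2, B2–B3, B3–B4, B1–B5, B1–B6, B4–B7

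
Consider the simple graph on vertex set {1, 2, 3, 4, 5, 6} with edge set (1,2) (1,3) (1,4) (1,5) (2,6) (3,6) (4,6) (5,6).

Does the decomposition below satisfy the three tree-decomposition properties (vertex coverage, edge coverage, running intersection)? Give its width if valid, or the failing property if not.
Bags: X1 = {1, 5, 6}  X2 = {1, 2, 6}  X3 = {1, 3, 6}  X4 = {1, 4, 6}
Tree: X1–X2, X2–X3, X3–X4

Checking the three conditions: (i) the bags cover all of {1, 2, 3, 4, 5, 6}; (ii) for each edge, some bag contains both endpoints; (iii) the bags containing any fixed vertex form a subtree. All hold, so the decomposition is valid with width 3 − 1 = 2.

Yes; width 2.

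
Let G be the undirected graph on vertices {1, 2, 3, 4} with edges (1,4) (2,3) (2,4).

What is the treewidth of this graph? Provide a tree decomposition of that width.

Treewidth 1.
Bags: B1 = {1, 4}  B2 = {2, 4}  B3 = {2, 3}
Tree: B1–B2, B2–B3

Each bag holds 2 vertices, so the decomposition has width 1, which upper-bounds the treewidth. Since G has at least one edge (e.g. 4–1), it is not an edgeless graph, so tw(G) ≥ 1. Therefore the treewidth is 1.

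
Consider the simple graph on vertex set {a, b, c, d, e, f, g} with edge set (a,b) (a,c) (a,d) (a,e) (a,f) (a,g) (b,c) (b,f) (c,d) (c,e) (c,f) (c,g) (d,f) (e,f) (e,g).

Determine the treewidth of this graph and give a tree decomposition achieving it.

Every bag has size at most 4, so the width is 4 − 1 = 3 and tw(G) ≤ 3. For the lower bound, the 4 vertices {a, c, e, g} are pairwise adjacent, and any tree decomposition puts a clique entirely inside one bag — forcing width ≥ 3. Combining the bounds, tw(G) = 3.

Treewidth 3.
One optimal decomposition is:
Bags: B1 = {a, c, e, f}  B2 = {a, c, d, f}  B3 = {a, c, e, g}  B4 = {a, b, c, f}
Tree: B1–B2, B1–B3, B2–B4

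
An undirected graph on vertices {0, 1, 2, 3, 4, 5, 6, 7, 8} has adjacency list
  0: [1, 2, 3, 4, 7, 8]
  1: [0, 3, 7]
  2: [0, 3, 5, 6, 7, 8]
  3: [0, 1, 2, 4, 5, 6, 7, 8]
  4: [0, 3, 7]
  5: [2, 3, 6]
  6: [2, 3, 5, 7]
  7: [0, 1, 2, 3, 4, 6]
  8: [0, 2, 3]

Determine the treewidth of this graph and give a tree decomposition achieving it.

Treewidth 3.
One such decomposition:
Bags: B1 = {2, 3, 6, 7}  B2 = {0, 2, 3, 7}  B3 = {0, 2, 3, 8}  B4 = {0, 3, 4, 7}  B5 = {2, 3, 5, 6}  B6 = {0, 1, 3, 7}
Tree: B1–B2, B2–B3, B2–B4, B1–B5, B2–B6

Each bag holds 4 vertices, so the decomposition has width 3, which upper-bounds the treewidth. For the lower bound, the 4 vertices {0, 2, 3, 8} are pairwise adjacent, and any tree decomposition puts a clique entirely inside one bag — forcing width ≥ 3. The upper and lower bounds meet at 3, so that is the treewidth.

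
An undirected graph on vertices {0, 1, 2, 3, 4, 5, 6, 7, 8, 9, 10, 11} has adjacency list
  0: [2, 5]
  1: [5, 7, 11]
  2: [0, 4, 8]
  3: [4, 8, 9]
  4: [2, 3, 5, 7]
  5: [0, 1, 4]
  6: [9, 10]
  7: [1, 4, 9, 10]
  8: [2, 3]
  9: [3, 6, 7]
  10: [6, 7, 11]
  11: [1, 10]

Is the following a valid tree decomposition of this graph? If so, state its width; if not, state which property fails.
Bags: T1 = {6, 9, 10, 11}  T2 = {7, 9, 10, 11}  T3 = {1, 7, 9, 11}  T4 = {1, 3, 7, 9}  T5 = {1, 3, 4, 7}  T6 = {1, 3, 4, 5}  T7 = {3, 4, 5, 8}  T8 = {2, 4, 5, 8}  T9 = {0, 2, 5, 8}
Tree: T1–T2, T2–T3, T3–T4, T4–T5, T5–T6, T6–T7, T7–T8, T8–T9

Yes; width 3.

Vertex coverage: the bags together contain {0, 1, 2, 3, 4, 5, 6, 7, 8, 9, 10, 11}, the full vertex set. Edge coverage: each edge of G has both endpoints in at least one bag. Running intersection: for every vertex, the bags containing it form a connected subtree. All three properties hold, so this is a valid tree decomposition of width max|bag| − 1 = 3, and hence tw(G) ≤ 3.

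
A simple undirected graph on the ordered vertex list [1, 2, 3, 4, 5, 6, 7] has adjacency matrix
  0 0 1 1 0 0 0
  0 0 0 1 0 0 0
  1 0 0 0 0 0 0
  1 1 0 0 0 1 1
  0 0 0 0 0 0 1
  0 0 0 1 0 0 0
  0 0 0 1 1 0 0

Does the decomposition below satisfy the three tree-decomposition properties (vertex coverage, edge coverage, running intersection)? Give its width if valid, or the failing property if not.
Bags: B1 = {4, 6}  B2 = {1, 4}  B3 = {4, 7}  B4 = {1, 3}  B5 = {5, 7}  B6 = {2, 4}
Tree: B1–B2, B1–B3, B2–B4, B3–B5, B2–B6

Checking the three conditions: (i) the bags cover all of {1, 2, 3, 4, 5, 6, 7}; (ii) for each edge, some bag contains both endpoints; (iii) the bags containing any fixed vertex form a subtree. All hold, so the decomposition is valid with width 2 − 1 = 1.

Yes; width 1.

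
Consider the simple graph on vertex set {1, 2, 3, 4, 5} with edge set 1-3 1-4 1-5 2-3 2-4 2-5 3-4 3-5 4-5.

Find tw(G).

A width-3 tree decomposition is:
Bags: B1 = {2, 3, 4, 5}  B2 = {1, 3, 4, 5}
Tree: B1–B2
Every bag has size at most 4, so the width is 4 − 1 = 3 and tw(G) ≤ 3. For the lower bound, the 4 vertices {1, 3, 4, 5} are pairwise adjacent, and any tree decomposition puts a clique entirely inside one bag — forcing width ≥ 3. Combining the bounds, tw(G) = 3.

3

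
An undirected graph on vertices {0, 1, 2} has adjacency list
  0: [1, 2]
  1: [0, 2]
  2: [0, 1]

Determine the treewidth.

A width-2 tree decomposition is:
Bags: B1 = {0, 1, 2}
Tree: (single bag)
A single bag containing all 3 vertices is trivially a valid decomposition of width 2. On the other hand G contains the 3-clique {0, 1, 2}. A clique must lie in a single bag of any decomposition, so no decomposition can have width below 2. Combining the bounds, tw(G) = 2.

2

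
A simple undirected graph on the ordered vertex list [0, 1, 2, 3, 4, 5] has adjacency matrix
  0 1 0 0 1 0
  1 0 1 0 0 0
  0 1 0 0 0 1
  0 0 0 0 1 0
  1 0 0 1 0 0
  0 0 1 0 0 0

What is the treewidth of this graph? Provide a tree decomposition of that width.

Each bag holds 2 vertices, so the decomposition has width 1, which upper-bounds the treewidth. Since G has at least one edge (e.g. 3–4), it is not an edgeless graph, so tw(G) ≥ 1. Hence tw(G) = 1 exactly.

Treewidth 1.
One such decomposition:
Bags: B1 = {3, 4}  B2 = {0, 4}  B3 = {0, 1}  B4 = {1, 2}  B5 = {2, 5}
Tree: B1–B2, B2–B3, B3–B4, B4–B5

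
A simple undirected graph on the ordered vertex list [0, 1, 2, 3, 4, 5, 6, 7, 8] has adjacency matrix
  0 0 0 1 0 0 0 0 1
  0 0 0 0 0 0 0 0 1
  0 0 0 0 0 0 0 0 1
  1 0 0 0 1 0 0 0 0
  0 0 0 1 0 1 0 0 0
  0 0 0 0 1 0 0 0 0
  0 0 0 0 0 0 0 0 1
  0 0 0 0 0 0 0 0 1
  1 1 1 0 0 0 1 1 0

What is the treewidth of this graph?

A width-1 tree decomposition is:
Bags: B1 = {3, 4}  B2 = {0, 3}  B3 = {4, 5}  B4 = {0, 8}  B5 = {6, 8}  B6 = {7, 8}  B7 = {1, 8}  B8 = {2, 8}
Tree: B1–B2, B1–B3, B2–B4, B4–B5, B5–B6, B4–B7, B4–B8
Each bag holds 2 vertices, so the decomposition has width 1, which upper-bounds the treewidth. Any graph with an edge has treewidth ≥ 1, and G has the edge 3–4. Combining the bounds, tw(G) = 1.

1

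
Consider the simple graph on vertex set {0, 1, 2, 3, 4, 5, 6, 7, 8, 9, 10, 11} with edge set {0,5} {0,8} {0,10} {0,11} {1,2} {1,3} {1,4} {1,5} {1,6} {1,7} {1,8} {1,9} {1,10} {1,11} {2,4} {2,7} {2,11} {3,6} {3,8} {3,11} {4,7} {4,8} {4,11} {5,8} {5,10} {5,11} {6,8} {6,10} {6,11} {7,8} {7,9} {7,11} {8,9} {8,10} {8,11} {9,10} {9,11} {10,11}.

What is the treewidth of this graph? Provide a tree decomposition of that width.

The largest bag has 5 vertices, giving width 4; this decomposition certifies tw(G) ≤ 4. On the other hand G contains the 5-clique {0, 5, 8, 10, 11}. A clique must lie in a single bag of any decomposition, so no decomposition can have width below 4. Combining the bounds, tw(G) = 4.

Treewidth 4.
Bags: B1 = {1, 7, 8, 9, 11}  B2 = {1, 4, 7, 8, 11}  B3 = {1, 8, 9, 10, 11}  B4 = {1, 2, 4, 7, 11}  B5 = {1, 5, 8, 10, 11}  B6 = {1, 6, 8, 10, 11}  B7 = {1, 3, 6, 8, 11}  B8 = {0, 5, 8, 10, 11}
Tree: B1–B2, B1–B3, B2–B4, B3–B5, B5–B6, B6–B7, B5–B8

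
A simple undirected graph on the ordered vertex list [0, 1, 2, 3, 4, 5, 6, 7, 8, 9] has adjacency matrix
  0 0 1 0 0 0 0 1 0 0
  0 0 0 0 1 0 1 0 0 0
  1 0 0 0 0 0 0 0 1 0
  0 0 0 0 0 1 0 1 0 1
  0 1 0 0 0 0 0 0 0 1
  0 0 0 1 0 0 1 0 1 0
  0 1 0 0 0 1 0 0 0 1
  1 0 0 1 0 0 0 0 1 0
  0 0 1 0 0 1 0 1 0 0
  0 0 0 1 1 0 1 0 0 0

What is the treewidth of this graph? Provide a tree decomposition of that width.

Treewidth 2.
One such decomposition:
Bags: B1 = {0, 2, 7}  B2 = {2, 7, 8}  B3 = {3, 7, 8}  B4 = {3, 5, 8}  B5 = {3, 5, 9}  B6 = {5, 6, 9}  B7 = {4, 6, 9}  B8 = {1, 4, 6}
Tree: B1–B2, B2–B3, B3–B4, B4–B5, B5–B6, B6–B7, B7–B8

Every bag has size at most 3, so the width is 3 − 1 = 2 and tw(G) ≤ 2. For the lower bound, G contains the cycle 0–2–8–7–0, so G is not a forest; only forests have treewidth ≤ 1, hence tw(G) ≥ 2. The upper and lower bounds meet at 2, so that is the treewidth.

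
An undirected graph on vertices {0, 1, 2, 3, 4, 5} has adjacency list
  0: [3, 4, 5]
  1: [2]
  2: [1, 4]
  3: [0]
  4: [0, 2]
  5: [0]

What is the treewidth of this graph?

1

A width-1 tree decomposition is:
Bags: B1 = {0, 3}  B2 = {0, 4}  B3 = {2, 4}  B4 = {1, 2}  B5 = {0, 5}
Tree: B1–B2, B2–B3, B3–B4, B1–B5
The largest bag has 2 vertices, giving width 1; this decomposition certifies tw(G) ≤ 1. G has an edge, so its treewidth is at least 1. Combining the bounds, tw(G) = 1.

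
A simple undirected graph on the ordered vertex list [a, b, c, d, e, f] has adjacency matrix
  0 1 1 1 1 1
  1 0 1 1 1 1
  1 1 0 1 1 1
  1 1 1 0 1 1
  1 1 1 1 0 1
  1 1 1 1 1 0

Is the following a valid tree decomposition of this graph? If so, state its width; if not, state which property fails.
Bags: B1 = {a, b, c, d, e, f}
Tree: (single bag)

Yes; width 5.

Every vertex of G appears in some bag (union = {a, b, c, d, e, f}); every edge is covered by a bag; and for each vertex v the set of bags containing v is connected in the bag tree. The decomposition is therefore valid. The largest bag has 6 vertices, so the width is 5.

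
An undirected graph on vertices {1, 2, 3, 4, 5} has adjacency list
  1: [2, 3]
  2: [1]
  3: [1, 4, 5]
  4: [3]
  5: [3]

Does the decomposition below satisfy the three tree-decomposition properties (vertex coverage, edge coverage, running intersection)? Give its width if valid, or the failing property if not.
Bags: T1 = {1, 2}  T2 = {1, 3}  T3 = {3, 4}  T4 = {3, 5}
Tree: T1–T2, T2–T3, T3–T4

Vertex coverage: the bags together contain {1, 2, 3, 4, 5}, the full vertex set. Edge coverage: each edge of G has both endpoints in at least one bag. Running intersection: for every vertex, the bags containing it form a connected subtree. All three properties hold, so this is a valid tree decomposition of width max|bag| − 1 = 1, and hence tw(G) ≤ 1.

Yes; width 1.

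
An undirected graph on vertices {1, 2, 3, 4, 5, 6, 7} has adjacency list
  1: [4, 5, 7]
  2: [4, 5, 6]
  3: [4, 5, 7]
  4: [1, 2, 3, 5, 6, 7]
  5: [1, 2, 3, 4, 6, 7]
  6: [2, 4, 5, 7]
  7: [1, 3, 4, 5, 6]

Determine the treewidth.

A width-3 tree decomposition is:
Bags: B1 = {4, 5, 6, 7}  B2 = {1, 4, 5, 7}  B3 = {2, 4, 5, 6}  B4 = {3, 4, 5, 7}
Tree: B1–B2, B1–B3, B2–B4
The largest bag has 4 vertices, giving width 3; this decomposition certifies tw(G) ≤ 3. For the lower bound, the 4 vertices {2, 4, 5, 6} are pairwise adjacent, and any tree decomposition puts a clique entirely inside one bag — forcing width ≥ 3. The upper and lower bounds meet at 3, so that is the treewidth.

3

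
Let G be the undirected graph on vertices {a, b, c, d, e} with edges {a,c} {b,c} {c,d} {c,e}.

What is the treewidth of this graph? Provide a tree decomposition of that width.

Treewidth 1.
One such decomposition:
Bags: B1 = {c, e}  B2 = {b, c}  B3 = {c, d}  B4 = {a, c}
Tree: B1–B2, B1–B3, B1–B4

Each bag holds 2 vertices, so the decomposition has width 1, which upper-bounds the treewidth. Any graph with an edge has treewidth ≥ 1, and G has the edge e–c. Therefore the treewidth is 1.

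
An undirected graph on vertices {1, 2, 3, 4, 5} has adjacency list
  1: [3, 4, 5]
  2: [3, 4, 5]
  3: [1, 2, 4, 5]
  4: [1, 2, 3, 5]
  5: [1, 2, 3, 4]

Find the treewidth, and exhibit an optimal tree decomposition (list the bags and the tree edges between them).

Every bag has size at most 4, so the width is 4 − 1 = 3 and tw(G) ≤ 3. Conversely, {1, 3, 4, 5} is a clique of size 4, and the vertices of any clique must share a bag in every tree decomposition; so some bag has ≥ 4 vertices and tw(G) ≥ 3. Hence tw(G) = 3 exactly.

Treewidth 3.
One such decomposition:
Bags: B1 = {2, 3, 4, 5}  B2 = {1, 3, 4, 5}
Tree: B1–B2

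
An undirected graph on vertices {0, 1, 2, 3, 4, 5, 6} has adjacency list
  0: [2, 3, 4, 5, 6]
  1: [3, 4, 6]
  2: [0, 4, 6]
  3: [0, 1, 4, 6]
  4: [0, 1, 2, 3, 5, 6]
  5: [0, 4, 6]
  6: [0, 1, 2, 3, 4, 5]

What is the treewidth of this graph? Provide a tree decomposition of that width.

The largest bag has 4 vertices, giving width 3; this decomposition certifies tw(G) ≤ 3. For the lower bound, the 4 vertices {0, 2, 4, 6} are pairwise adjacent, and any tree decomposition puts a clique entirely inside one bag — forcing width ≥ 3. Combining the bounds, tw(G) = 3.

Treewidth 3.
One such decomposition:
Bags: B1 = {0, 2, 4, 6}  B2 = {0, 3, 4, 6}  B3 = {1, 3, 4, 6}  B4 = {0, 4, 5, 6}
Tree: B1–B2, B2–B3, B2–B4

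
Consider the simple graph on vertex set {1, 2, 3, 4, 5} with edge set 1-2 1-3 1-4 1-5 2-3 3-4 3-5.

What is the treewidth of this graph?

A width-2 tree decomposition is:
Bags: B1 = {1, 2, 3}  B2 = {1, 3, 5}  B3 = {1, 3, 4}
Tree: B1–B2, B1–B3
Each bag holds 3 vertices, so the decomposition has width 2, which upper-bounds the treewidth. Conversely, {1, 2, 3} is a clique of size 3, and the vertices of any clique must share a bag in every tree decomposition; so some bag has ≥ 3 vertices and tw(G) ≥ 2. The upper and lower bounds meet at 2, so that is the treewidth.

2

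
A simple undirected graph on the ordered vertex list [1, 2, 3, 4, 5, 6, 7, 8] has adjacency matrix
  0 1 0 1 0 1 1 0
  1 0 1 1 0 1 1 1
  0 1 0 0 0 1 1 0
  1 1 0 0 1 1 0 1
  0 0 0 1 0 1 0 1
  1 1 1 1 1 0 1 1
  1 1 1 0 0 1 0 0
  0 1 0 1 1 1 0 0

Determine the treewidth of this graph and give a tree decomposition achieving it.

Every bag has size at most 4, so the width is 4 − 1 = 3 and tw(G) ≤ 3. For the lower bound, the 4 vertices {2, 4, 6, 8} are pairwise adjacent, and any tree decomposition puts a clique entirely inside one bag — forcing width ≥ 3. Therefore the treewidth is 3.

Treewidth 3.
Bags: B1 = {1, 2, 4, 6}  B2 = {1, 2, 6, 7}  B3 = {2, 4, 6, 8}  B4 = {4, 5, 6, 8}  B5 = {2, 3, 6, 7}
Tree: B1–B2, B1–B3, B3–B4, B2–B5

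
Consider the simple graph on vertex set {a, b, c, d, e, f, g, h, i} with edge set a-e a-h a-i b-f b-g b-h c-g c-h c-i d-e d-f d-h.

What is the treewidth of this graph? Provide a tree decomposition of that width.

Treewidth 3.
Bags: B1 = {b, c, g, i}  B2 = {b, c, h, i}  B3 = {a, b, h, i}  B4 = {a, b, f, h}  B5 = {a, d, f, h}  B6 = {a, d, e, f}
Tree: B1–B2, B2–B3, B3–B4, B4–B5, B5–B6

Each bag holds 4 vertices, so the decomposition has width 3, which upper-bounds the treewidth. For the lower bound: the 4 vertex sets {c,g,i}, {b}, {h}, {a,d,e,f} are disjoint, each induces a connected subgraph, and every pair is joined by at least one edge of G. Contracting each set to a single vertex therefore yields K_{4} as a minor, and since treewidth is minor-monotone, tw(G) ≥ tw(K_{4}) = 3. Hence tw(G) = 3 exactly.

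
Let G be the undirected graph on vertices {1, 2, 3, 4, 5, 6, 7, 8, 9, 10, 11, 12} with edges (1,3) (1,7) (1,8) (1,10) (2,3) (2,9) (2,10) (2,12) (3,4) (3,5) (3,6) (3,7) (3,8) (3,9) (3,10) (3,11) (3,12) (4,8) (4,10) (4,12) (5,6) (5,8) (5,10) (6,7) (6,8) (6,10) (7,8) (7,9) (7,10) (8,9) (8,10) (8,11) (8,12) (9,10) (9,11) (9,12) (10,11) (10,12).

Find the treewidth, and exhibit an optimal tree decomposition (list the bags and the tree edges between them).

Every bag has size at most 5, so the width is 5 − 1 = 4 and tw(G) ≤ 4. Conversely, {3, 4, 8, 10, 12} is a clique of size 5, and the vertices of any clique must share a bag in every tree decomposition; so some bag has ≥ 5 vertices and tw(G) ≥ 4. Hence tw(G) = 4 exactly.

Treewidth 4.
Bags: B1 = {3, 7, 8, 9, 10}  B2 = {3, 8, 9, 10, 12}  B3 = {2, 3, 9, 10, 12}  B4 = {3, 8, 9, 10, 11}  B5 = {1, 3, 7, 8, 10}  B6 = {3, 4, 8, 10, 12}  B7 = {3, 6, 7, 8, 10}  B8 = {3, 5, 6, 8, 10}
Tree: B1–B2, B2–B3, B2–B4, B1–B5, B2–B6, B1–B7, B7–B8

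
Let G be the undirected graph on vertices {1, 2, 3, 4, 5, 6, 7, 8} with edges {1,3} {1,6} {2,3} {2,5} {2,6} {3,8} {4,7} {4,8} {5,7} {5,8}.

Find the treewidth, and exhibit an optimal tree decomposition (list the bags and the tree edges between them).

Every bag has size at most 3, so the width is 3 − 1 = 2 and tw(G) ≤ 2. The edges 6–1–3–2–6 form a cycle, so G is not a tree and its treewidth is at least 2. Hence tw(G) = 2 exactly.

Treewidth 2.
One optimal decomposition is:
Bags: B1 = {1, 2, 6}  B2 = {1, 2, 3}  B3 = {2, 3, 5}  B4 = {3, 5, 8}  B5 = {5, 7, 8}  B6 = {4, 7, 8}
Tree: B1–B2, B2–B3, B3–B4, B4–B5, B5–B6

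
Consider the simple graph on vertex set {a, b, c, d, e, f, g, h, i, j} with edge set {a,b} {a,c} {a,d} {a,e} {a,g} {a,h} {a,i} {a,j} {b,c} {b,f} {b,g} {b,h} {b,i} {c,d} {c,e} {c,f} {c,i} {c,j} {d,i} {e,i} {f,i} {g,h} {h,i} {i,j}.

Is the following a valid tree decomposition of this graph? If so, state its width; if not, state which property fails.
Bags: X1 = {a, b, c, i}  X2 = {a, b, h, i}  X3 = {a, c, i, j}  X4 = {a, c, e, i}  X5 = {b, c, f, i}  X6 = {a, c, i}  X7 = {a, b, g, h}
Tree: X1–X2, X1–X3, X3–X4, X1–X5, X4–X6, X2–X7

A tree decomposition must satisfy three properties: every vertex lies in some bag; for every edge, both endpoints lie together in some bag; and for every vertex, the bags containing it form a connected subtree. Here vertex d appears in no bag, so the decomposition is invalid.

No — vertex d appears in no bag.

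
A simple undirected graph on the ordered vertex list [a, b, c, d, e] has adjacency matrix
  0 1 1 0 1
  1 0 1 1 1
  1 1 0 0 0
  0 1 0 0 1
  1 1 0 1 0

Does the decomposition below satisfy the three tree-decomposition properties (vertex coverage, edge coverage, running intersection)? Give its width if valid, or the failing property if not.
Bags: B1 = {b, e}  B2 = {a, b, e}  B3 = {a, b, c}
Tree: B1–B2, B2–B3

No — vertex d appears in no bag.

A tree decomposition must satisfy three properties: every vertex lies in some bag; for every edge, both endpoints lie together in some bag; and for every vertex, the bags containing it form a connected subtree. Here vertex d appears in no bag, so the decomposition is invalid.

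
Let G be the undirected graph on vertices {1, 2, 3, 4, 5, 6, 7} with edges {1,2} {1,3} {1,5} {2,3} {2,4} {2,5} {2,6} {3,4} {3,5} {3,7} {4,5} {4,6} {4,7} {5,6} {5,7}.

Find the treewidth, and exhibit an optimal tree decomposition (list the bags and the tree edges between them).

Treewidth 3.
One optimal decomposition is:
Bags: B1 = {2, 3, 4, 5}  B2 = {2, 4, 5, 6}  B3 = {1, 2, 3, 5}  B4 = {3, 4, 5, 7}
Tree: B1–B2, B1–B3, B1–B4

Each bag holds 4 vertices, so the decomposition has width 3, which upper-bounds the treewidth. On the other hand G contains the 4-clique {1, 2, 3, 5}. A clique must lie in a single bag of any decomposition, so no decomposition can have width below 3. Combining the bounds, tw(G) = 3.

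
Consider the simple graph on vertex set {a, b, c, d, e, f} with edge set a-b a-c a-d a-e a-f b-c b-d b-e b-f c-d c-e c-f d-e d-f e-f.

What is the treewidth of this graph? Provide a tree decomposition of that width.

With just one bag of size 6, the width is 6 − 1 = 5, so tw(G) ≤ 5. For the lower bound, the 6 vertices {a, b, c, d, e, f} are pairwise adjacent, and any tree decomposition puts a clique entirely inside one bag — forcing width ≥ 5. The upper and lower bounds meet at 5, so that is the treewidth.

Treewidth 5.
One optimal decomposition is:
Bags: B1 = {a, b, c, d, e, f}
Tree: (single bag)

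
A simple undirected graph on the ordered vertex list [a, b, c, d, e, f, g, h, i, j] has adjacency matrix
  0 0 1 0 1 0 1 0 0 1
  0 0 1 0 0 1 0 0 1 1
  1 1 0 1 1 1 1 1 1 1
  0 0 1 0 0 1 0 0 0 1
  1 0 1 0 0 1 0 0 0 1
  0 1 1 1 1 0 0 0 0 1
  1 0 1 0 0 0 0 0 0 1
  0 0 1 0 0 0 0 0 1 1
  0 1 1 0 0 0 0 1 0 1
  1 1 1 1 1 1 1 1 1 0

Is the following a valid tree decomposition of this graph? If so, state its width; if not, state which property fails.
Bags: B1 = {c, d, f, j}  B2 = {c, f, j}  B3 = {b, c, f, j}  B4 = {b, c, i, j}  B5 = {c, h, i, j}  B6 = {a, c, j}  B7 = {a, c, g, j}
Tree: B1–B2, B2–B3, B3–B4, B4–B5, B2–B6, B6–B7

No — vertex e appears in no bag.

A tree decomposition must satisfy three properties: every vertex lies in some bag; for every edge, both endpoints lie together in some bag; and for every vertex, the bags containing it form a connected subtree. Here vertex e appears in no bag, so the decomposition is invalid.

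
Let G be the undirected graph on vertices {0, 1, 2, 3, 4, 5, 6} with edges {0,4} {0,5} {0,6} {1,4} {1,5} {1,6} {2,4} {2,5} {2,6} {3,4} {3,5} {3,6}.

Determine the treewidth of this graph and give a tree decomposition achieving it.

Every bag has size at most 4, so the width is 4 − 1 = 3 and tw(G) ≤ 3. For the lower bound: the 4 vertex sets {1,4}, {3,6}, {5}, {2} are disjoint, each induces a connected subgraph, and every pair is joined by at least one edge of G. Contracting each set to a single vertex therefore yields K_{4} as a minor, and since treewidth is minor-monotone, tw(G) ≥ tw(K_{4}) = 3. Hence tw(G) = 3 exactly.

Treewidth 3.
One such decomposition:
Bags: B1 = {1, 4, 5, 6}  B2 = {3, 4, 5, 6}  B3 = {2, 4, 5, 6}  B4 = {0, 4, 5, 6}
Tree: B1–B2, B2–B3, B3–B4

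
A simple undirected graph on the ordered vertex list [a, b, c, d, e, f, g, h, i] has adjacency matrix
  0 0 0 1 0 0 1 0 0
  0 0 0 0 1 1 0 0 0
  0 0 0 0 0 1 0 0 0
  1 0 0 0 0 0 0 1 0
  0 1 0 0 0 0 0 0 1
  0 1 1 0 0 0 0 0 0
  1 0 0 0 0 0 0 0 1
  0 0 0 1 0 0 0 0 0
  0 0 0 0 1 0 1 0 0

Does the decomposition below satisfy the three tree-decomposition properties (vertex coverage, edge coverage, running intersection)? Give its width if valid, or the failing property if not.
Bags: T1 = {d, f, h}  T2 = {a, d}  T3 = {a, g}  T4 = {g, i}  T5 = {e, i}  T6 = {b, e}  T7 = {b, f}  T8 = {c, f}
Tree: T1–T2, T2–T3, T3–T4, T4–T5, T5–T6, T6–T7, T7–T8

A tree decomposition must satisfy three properties: every vertex lies in some bag; for every edge, both endpoints lie together in some bag; and for every vertex, the bags containing it form a connected subtree. Here bags containing vertex f are not connected in the tree, so the decomposition is invalid.

No — bags containing vertex f are not connected in the tree.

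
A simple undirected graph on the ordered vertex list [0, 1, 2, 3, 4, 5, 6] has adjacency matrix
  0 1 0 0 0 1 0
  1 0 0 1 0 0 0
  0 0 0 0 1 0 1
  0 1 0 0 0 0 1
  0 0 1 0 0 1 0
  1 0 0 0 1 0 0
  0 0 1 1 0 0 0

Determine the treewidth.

A width-2 tree decomposition is:
Bags: B1 = {2, 3, 6}  B2 = {1, 2, 3}  B3 = {0, 1, 2}  B4 = {0, 2, 5}  B5 = {2, 4, 5}
Tree: B1–B2, B2–B3, B3–B4, B4–B5
The largest bag has 3 vertices, giving width 2; this decomposition certifies tw(G) ≤ 2. The edges 2–6–3–1–0–5–4–2 form a cycle, so G is not a tree and its treewidth is at least 2. Therefore the treewidth is 2.

2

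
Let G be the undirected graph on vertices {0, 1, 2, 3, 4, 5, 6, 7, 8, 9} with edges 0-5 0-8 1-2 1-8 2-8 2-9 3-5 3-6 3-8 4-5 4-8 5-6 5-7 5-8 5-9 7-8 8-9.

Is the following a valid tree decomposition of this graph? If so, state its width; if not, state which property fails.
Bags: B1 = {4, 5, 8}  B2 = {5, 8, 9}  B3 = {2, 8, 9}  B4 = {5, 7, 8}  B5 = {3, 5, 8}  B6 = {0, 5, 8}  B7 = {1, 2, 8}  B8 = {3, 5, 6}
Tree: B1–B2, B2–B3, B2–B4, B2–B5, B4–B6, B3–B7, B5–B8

Vertex coverage: the bags together contain {0, 1, 2, 3, 4, 5, 6, 7, 8, 9}, the full vertex set. Edge coverage: each edge of G has both endpoints in at least one bag. Running intersection: for every vertex, the bags containing it form a connected subtree. All three properties hold, so this is a valid tree decomposition of width max|bag| − 1 = 2, and hence tw(G) ≤ 2.

Yes; width 2.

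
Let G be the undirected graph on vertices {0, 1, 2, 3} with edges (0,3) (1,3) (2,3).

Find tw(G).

1

A width-1 tree decomposition is:
Bags: B1 = {0, 3}  B2 = {2, 3}  B3 = {1, 3}
Tree: B1–B2, B2–B3
Every bag has size at most 2, so the width is 2 − 1 = 1 and tw(G) ≤ 1. Any graph with an edge has treewidth ≥ 1, and G has the edge 0–3. Hence tw(G) = 1 exactly.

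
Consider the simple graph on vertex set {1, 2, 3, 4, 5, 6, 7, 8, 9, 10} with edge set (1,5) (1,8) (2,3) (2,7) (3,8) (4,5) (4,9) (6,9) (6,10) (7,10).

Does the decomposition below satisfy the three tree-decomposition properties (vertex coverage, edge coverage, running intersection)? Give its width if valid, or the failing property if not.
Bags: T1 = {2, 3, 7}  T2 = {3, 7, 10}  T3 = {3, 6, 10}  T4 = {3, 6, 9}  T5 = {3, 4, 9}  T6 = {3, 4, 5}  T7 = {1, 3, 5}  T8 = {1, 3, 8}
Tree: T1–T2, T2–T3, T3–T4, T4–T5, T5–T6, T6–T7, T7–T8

Checking the three conditions: (i) the bags cover all of {1, 2, 3, 4, 5, 6, 7, 8, 9, 10}; (ii) for each edge, some bag contains both endpoints; (iii) the bags containing any fixed vertex form a subtree. All hold, so the decomposition is valid with width 3 − 1 = 2.

Yes; width 2.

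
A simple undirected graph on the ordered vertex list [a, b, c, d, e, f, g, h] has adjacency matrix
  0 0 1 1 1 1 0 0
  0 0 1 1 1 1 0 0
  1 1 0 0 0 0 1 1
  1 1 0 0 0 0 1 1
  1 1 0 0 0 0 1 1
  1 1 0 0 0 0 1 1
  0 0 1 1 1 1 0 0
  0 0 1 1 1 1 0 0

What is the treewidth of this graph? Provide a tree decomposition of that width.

The largest bag has 5 vertices, giving width 4; this decomposition certifies tw(G) ≤ 4. For the lower bound: the 5 vertex sets {a,d}, {f,h}, {c,g}, {e}, {b} are disjoint, each induces a connected subgraph, and every pair is joined by at least one edge of G. Contracting each set to a single vertex therefore yields K_{5} as a minor, and since treewidth is minor-monotone, tw(G) ≥ tw(K_{5}) = 4. Hence tw(G) = 4 exactly.

Treewidth 4.
Bags: B1 = {a, c, d, e, f}  B2 = {c, d, e, f, h}  B3 = {c, d, e, f, g}  B4 = {b, c, d, e, f}
Tree: B1–B2, B2–B3, B3–B4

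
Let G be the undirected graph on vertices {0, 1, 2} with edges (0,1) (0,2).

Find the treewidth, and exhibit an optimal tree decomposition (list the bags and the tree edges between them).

Treewidth 1.
Bags: B1 = {0, 2}  B2 = {0, 1}
Tree: B1–B2

Every bag has size at most 2, so the width is 2 − 1 = 1 and tw(G) ≤ 1. G has an edge, so its treewidth is at least 1. Therefore the treewidth is 1.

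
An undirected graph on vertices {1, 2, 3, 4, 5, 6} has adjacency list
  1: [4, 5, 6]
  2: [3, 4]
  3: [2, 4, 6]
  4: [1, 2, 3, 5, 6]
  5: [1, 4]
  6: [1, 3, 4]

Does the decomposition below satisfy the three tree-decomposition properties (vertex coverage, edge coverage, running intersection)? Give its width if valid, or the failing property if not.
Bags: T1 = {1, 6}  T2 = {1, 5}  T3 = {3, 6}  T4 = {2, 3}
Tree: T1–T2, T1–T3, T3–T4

A tree decomposition must satisfy three properties: every vertex lies in some bag; for every edge, both endpoints lie together in some bag; and for every vertex, the bags containing it form a connected subtree. Here vertex 4 appears in no bag, so the decomposition is invalid.

No — vertex 4 appears in no bag.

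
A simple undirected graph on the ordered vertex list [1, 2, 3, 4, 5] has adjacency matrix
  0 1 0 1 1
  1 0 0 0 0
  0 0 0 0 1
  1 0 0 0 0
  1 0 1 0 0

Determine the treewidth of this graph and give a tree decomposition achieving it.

Each bag holds 2 vertices, so the decomposition has width 1, which upper-bounds the treewidth. G has an edge, so its treewidth is at least 1. Therefore the treewidth is 1.

Treewidth 1.
Bags: B1 = {3, 5}  B2 = {1, 5}  B3 = {1, 2}  B4 = {1, 4}
Tree: B1–B2, B2–B3, B2–B4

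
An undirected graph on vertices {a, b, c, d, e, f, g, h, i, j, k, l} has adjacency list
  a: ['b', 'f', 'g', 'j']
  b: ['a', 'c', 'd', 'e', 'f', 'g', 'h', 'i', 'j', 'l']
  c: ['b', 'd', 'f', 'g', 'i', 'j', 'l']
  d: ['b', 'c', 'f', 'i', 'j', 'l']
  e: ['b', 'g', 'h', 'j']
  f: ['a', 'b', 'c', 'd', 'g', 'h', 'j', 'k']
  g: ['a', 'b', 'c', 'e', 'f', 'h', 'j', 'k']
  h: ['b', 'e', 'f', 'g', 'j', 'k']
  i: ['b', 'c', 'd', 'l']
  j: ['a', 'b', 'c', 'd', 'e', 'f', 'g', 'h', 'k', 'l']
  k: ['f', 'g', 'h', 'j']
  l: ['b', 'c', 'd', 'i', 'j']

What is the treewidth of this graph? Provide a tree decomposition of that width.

Treewidth 4.
Bags: B1 = {b, c, d, j, l}  B2 = {b, c, d, f, j}  B3 = {b, c, f, g, j}  B4 = {b, f, g, h, j}  B5 = {a, b, f, g, j}  B6 = {b, c, d, i, l}  B7 = {f, g, h, j, k}  B8 = {b, e, g, h, j}
Tree: B1–B2, B2–B3, B3–B4, B4–B5, B1–B6, B4–B7, B4–B8

Every bag has size at most 5, so the width is 5 − 1 = 4 and tw(G) ≤ 4. Conversely, {f, g, h, j, k} is a clique of size 5, and the vertices of any clique must share a bag in every tree decomposition; so some bag has ≥ 5 vertices and tw(G) ≥ 4. Combining the bounds, tw(G) = 4.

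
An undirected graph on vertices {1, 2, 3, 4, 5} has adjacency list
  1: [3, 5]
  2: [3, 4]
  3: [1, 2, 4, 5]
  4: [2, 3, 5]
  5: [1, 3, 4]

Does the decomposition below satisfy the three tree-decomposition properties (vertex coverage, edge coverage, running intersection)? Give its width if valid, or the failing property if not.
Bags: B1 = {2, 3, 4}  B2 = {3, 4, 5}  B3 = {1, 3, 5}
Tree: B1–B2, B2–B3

Yes; width 2.

Every vertex of G appears in some bag (union = {1, 2, 3, 4, 5}); every edge is covered by a bag; and for each vertex v the set of bags containing v is connected in the bag tree. The decomposition is therefore valid. The largest bag has 3 vertices, so the width is 2.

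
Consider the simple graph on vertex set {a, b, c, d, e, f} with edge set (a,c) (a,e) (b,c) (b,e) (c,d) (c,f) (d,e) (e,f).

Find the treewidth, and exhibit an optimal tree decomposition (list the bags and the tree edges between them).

Treewidth 2.
One optimal decomposition is:
Bags: B1 = {a, c, e}  B2 = {c, d, e}  B3 = {b, c, e}  B4 = {c, e, f}
Tree: B1–B2, B2–B3, B3–B4

Each bag holds 3 vertices, so the decomposition has width 2, which upper-bounds the treewidth. Since a–e–d–c–a is a cycle in G, G is not acyclic. Forests are exactly the graphs of treewidth ≤ 1, so tw(G) ≥ 2. Hence tw(G) = 2 exactly.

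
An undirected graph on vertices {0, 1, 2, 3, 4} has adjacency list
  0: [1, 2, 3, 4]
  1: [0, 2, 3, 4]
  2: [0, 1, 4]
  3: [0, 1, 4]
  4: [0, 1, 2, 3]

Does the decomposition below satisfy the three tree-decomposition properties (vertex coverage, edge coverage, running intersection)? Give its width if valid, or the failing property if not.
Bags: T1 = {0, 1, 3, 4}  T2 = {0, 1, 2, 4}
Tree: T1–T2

Every vertex of G appears in some bag (union = {0, 1, 2, 3, 4}); every edge is covered by a bag; and for each vertex v the set of bags containing v is connected in the bag tree. The decomposition is therefore valid. The largest bag has 4 vertices, so the width is 3.

Yes; width 3.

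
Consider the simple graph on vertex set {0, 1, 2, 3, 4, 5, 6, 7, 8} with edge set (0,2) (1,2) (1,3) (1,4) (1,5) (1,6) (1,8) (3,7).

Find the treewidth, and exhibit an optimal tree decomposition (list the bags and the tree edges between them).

Each bag holds 2 vertices, so the decomposition has width 1, which upper-bounds the treewidth. G has an edge, so its treewidth is at least 1. Hence tw(G) = 1 exactly.

Treewidth 1.
One optimal decomposition is:
Bags: B1 = {1, 6}  B2 = {1, 3}  B3 = {1, 4}  B4 = {1, 2}  B5 = {3, 7}  B6 = {1, 5}  B7 = {0, 2}  B8 = {1, 8}
Tree: B1–B2, B2–B3, B1–B4, B2–B5, B4–B6, B4–B7, B3–B8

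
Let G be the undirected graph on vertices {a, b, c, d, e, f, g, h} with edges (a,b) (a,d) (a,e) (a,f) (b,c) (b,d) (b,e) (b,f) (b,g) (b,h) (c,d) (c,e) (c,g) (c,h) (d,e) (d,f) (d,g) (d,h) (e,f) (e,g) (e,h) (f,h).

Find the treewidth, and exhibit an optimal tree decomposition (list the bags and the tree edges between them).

Treewidth 4.
One such decomposition:
Bags: B1 = {b, d, e, f, h}  B2 = {a, b, d, e, f}  B3 = {b, c, d, e, h}  B4 = {b, c, d, e, g}
Tree: B1–B2, B1–B3, B3–B4

Each bag holds 5 vertices, so the decomposition has width 4, which upper-bounds the treewidth. On the other hand G contains the 5-clique {b, c, d, e, g}. A clique must lie in a single bag of any decomposition, so no decomposition can have width below 4. The upper and lower bounds meet at 4, so that is the treewidth.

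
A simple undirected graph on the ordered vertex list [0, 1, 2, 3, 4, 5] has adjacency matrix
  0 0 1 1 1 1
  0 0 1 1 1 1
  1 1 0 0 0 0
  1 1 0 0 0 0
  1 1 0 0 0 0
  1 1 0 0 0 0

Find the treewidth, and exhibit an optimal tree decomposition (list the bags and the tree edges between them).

Every bag has size at most 3, so the width is 3 − 1 = 2 and tw(G) ≤ 2. Since 3–0–4–1–3 is a cycle in G, G is not acyclic. Forests are exactly the graphs of treewidth ≤ 1, so tw(G) ≥ 2. Therefore the treewidth is 2.

Treewidth 2.
One optimal decomposition is:
Bags: B1 = {0, 1, 3}  B2 = {0, 1, 4}  B3 = {0, 1, 2}  B4 = {0, 1, 5}
Tree: B1–B2, B2–B3, B3–B4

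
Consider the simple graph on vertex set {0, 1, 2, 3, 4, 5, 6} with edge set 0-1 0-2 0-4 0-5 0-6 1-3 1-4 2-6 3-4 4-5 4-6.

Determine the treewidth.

2

A width-2 tree decomposition is:
Bags: B1 = {0, 4, 6}  B2 = {0, 2, 6}  B3 = {0, 1, 4}  B4 = {0, 4, 5}  B5 = {1, 3, 4}
Tree: B1–B2, B1–B3, B3–B4, B3–B5
The largest bag has 3 vertices, giving width 2; this decomposition certifies tw(G) ≤ 2. For the lower bound, the 3 vertices {0, 2, 6} are pairwise adjacent, and any tree decomposition puts a clique entirely inside one bag — forcing width ≥ 2. Combining the bounds, tw(G) = 2.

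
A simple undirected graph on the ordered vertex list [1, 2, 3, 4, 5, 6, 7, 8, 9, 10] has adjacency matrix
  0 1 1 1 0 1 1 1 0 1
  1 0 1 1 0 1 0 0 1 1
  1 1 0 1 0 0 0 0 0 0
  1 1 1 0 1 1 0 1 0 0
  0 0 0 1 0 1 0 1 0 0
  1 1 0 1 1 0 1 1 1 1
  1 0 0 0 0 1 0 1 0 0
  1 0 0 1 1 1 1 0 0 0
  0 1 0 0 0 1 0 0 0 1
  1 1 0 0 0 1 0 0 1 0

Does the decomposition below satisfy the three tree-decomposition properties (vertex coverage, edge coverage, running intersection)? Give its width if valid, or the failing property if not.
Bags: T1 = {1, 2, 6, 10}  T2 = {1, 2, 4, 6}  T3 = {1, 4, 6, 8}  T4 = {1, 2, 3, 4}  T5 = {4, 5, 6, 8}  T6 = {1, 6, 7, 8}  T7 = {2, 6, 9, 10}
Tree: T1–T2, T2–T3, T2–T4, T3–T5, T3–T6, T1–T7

Yes; width 3.

Every vertex of G appears in some bag (union = {1, 2, 3, 4, 5, 6, 7, 8, 9, 10}); every edge is covered by a bag; and for each vertex v the set of bags containing v is connected in the bag tree. The decomposition is therefore valid. The largest bag has 4 vertices, so the width is 3.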